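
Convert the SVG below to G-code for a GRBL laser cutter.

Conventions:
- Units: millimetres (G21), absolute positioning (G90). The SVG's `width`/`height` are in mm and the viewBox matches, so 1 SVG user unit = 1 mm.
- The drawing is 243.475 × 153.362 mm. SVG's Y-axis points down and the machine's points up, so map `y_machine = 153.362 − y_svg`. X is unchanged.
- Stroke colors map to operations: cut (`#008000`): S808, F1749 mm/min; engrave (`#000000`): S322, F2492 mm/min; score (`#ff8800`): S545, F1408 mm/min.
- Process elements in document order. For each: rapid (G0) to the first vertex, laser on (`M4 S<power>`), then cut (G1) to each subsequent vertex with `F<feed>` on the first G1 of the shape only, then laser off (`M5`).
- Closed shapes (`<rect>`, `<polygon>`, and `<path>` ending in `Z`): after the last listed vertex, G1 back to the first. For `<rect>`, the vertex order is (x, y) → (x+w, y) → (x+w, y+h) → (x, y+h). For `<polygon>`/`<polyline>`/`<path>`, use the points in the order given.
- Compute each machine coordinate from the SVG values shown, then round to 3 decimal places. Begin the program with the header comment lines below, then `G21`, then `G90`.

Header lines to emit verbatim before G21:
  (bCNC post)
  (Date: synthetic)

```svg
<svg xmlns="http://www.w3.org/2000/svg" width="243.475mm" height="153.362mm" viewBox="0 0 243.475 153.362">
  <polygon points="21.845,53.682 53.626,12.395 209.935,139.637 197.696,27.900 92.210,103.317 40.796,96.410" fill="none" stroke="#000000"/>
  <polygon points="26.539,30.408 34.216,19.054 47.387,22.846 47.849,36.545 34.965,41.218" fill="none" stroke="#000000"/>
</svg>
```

(bCNC post)
(Date: synthetic)
G21
G90
G0 X21.845 Y99.680
M4 S322
G1 X53.626 Y140.967 F2492
G1 X209.935 Y13.725
G1 X197.696 Y125.462
G1 X92.210 Y50.045
G1 X40.796 Y56.952
G1 X21.845 Y99.680
M5
G0 X26.539 Y122.954
M4 S322
G1 X34.216 Y134.308 F2492
G1 X47.387 Y130.516
G1 X47.849 Y116.817
G1 X34.965 Y112.144
G1 X26.539 Y122.954
M5

Since the viewBox matches the mm dimensions, user units are millimetres directly. The only transform is the Y-flip y_m = 153.362 − y_svg.

Shape 1 is a closed polygon drawn with `<polygon>`. Its stroke #000000 means engrave at S322, F2492. After flipping Y the toolpath is (21.845,99.680) → (53.626,140.967) → (209.935,13.725) → (197.696,125.462) → (92.210,50.045) → (40.796,56.952) → (21.845,99.680), returning to the start.

Shape 2 is a regular polygon drawn with `<polygon>`. Its stroke #000000 means engrave at S322, F2492. After flipping Y the toolpath is (26.539,122.954) → (34.216,134.308) → (47.387,130.516) → (47.849,116.817) → (34.965,112.144) → (26.539,122.954), returning to the start.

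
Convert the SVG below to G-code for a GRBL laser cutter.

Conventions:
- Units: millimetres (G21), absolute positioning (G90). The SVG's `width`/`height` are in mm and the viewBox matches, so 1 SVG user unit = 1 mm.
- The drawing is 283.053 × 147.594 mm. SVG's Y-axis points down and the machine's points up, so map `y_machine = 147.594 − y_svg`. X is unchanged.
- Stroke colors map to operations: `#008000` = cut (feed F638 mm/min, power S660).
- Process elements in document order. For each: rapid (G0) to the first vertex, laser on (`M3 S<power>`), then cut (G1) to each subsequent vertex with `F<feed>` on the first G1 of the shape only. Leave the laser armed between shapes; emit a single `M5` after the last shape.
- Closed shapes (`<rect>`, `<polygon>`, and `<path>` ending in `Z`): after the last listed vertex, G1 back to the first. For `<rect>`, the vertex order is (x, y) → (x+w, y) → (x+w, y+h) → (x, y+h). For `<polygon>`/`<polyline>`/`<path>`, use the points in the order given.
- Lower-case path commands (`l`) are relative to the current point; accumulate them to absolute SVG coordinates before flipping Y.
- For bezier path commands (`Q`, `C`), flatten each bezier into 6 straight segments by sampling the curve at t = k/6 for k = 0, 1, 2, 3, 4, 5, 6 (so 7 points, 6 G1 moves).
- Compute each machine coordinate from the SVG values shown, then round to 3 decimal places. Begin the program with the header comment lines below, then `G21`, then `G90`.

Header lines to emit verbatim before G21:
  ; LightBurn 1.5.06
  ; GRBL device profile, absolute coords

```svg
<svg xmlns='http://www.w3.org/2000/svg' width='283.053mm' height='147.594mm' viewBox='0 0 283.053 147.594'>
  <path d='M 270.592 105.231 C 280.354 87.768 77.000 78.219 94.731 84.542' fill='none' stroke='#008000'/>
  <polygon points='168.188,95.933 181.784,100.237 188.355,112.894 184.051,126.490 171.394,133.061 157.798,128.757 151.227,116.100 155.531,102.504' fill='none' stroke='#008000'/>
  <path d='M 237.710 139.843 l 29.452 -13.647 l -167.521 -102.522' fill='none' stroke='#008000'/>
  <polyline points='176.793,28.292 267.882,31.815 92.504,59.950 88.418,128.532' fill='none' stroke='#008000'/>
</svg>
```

; LightBurn 1.5.06
; GRBL device profile, absolute coords
G21
G90
G0 X270.592 Y42.363
M3 S660
G1 X259.724 Y50.398 F638
G1 X225.397 Y56.893
G1 X179.673 Y61.627
G1 X134.613 Y64.379
G1 X102.279 Y64.928
G1 X94.731 Y63.052
G0 X168.188 Y51.661
M3 S660
G1 X181.784 Y47.357 F638
G1 X188.355 Y34.700
G1 X184.051 Y21.104
G1 X171.394 Y14.533
G1 X157.798 Y18.837
G1 X151.227 Y31.494
G1 X155.531 Y45.090
G1 X168.188 Y51.661
G0 X237.710 Y7.751
M3 S660
G1 X267.162 Y21.398 F638
G1 X99.641 Y123.920
G0 X176.793 Y119.302
M3 S660
G1 X267.882 Y115.779 F638
G1 X92.504 Y87.644
G1 X88.418 Y19.062
M5

1 u = 1 mm; y_m = 147.594 − y.

[1] `<path>` cubic bezier, #008000→cut S660 F638: (270.592,42.363) → (259.724,50.398) → (225.397,56.893) → (179.673,61.627) → (134.613,64.379) → (102.279,64.928) → (94.731,63.052)

[2] `<polygon>` regular polygon, #008000→cut S660 F638: (168.188,51.661) → (181.784,47.357) → (188.355,34.700) → (184.051,21.104) → (171.394,14.533) → (157.798,18.837) → (151.227,31.494) → (155.531,45.090) → (168.188,51.661) (closed)

[3] `<path>` open polyline, #008000→cut S660 F638: (237.710,7.751) → (267.162,21.398) → (99.641,123.920)

[4] `<polyline>` open polyline, #008000→cut S660 F638: (176.793,119.302) → (267.882,115.779) → (92.504,87.644) → (88.418,19.062)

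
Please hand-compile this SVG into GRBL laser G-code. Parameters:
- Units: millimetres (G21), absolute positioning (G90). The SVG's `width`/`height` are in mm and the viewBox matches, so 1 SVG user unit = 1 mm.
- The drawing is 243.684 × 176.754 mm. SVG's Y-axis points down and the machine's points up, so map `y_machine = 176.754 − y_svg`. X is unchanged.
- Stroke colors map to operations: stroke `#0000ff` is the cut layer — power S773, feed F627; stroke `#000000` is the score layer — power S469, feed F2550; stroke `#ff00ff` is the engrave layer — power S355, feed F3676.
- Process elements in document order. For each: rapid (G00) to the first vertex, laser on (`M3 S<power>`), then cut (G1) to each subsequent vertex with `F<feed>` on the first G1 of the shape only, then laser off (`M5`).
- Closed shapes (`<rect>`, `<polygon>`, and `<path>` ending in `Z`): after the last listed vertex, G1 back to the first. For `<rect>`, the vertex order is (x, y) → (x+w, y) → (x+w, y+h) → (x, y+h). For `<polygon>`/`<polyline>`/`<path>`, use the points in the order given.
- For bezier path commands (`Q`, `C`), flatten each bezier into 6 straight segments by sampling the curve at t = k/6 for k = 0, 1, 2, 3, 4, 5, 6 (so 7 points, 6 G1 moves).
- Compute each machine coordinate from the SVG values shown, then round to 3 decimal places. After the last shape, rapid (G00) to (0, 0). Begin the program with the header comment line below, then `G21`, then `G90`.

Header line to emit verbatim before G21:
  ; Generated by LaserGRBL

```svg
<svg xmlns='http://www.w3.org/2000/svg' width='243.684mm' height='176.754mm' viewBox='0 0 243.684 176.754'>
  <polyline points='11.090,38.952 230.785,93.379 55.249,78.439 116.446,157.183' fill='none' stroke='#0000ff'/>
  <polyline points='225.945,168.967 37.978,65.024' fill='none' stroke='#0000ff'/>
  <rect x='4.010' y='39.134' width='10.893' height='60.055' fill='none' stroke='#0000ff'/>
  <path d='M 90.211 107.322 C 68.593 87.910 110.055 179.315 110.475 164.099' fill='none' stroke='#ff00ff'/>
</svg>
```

; Generated by LaserGRBL
G21
G90
G00 X11.090 Y137.802
M3 S773
G1 X230.785 Y83.375 F627
G1 X55.249 Y98.315
G1 X116.446 Y19.571
M5
G00 X225.945 Y7.787
M3 S773
G1 X37.978 Y111.730 F627
M5
G00 X4.010 Y137.620
M3 S773
G1 X14.903 Y137.620 F627
G1 X14.903 Y77.565
G1 X4.010 Y77.565
G1 X4.010 Y137.620
M5
G00 X90.211 Y69.432
M3 S355
G1 X84.177 Y70.910 F3676
G1 X85.763 Y59.958
G1 X92.079 Y42.617
G1 X100.231 Y24.926
G1 X107.327 Y12.925
G1 X110.475 Y12.655
M5
G00 X0.000 Y0.000

1 u = 1 mm; y_m = 176.754 − y.

[1] `<polyline>` open polyline, #0000ff→cut S773 F627: (11.090,137.802) → (230.785,83.375) → (55.249,98.315) → (116.446,19.571)

[2] `<polyline>` line segment, #0000ff→cut S773 F627: (225.945,7.787) → (37.978,111.730)

[3] `<rect>` rectangle, #0000ff→cut S773 F627: (4.010,137.620) → (14.903,137.620) → (14.903,77.565) → (4.010,77.565) → (4.010,137.620) (closed)

[4] `<path>` cubic bezier, #ff00ff→engrave S355 F3676: (90.211,69.432) → (84.177,70.910) → (85.763,59.958) → (92.079,42.617) → (100.231,24.926) → (107.327,12.925) → (110.475,12.655)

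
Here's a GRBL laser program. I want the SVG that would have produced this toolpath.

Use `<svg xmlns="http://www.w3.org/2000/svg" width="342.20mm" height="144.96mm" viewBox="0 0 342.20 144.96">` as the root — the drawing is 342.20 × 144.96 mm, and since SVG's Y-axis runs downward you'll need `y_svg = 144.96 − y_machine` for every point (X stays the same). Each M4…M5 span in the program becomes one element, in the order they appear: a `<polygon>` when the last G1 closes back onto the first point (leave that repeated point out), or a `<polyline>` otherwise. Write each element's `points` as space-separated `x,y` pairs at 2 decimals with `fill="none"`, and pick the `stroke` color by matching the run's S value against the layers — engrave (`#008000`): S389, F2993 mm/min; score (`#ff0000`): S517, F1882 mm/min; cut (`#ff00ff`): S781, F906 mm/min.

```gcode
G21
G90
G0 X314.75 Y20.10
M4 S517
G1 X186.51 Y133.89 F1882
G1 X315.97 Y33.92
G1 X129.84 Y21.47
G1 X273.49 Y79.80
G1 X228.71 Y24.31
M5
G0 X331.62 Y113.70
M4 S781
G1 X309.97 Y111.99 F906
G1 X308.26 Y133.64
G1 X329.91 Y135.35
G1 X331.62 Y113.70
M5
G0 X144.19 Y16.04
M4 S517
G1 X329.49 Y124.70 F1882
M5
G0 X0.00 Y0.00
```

y_svg = 144.96 − y_m.

[1] S517→`#ff0000` (score); open run; points: 314.75,124.86 186.51,11.07 315.97,111.04 129.84,123.49 273.49,65.16 228.71,120.65

[2] S781→`#ff00ff` (cut); closed run; points: 331.62,31.26 309.97,32.97 308.26,11.32 329.91,9.61

[3] S517→`#ff0000` (score); open run; points: 144.19,128.92 329.49,20.26

<svg xmlns="http://www.w3.org/2000/svg" width="342.20mm" height="144.96mm" viewBox="0 0 342.20 144.96">
  <polyline points="314.75,124.86 186.51,11.07 315.97,111.04 129.84,123.49 273.49,65.16 228.71,120.65" fill="none" stroke="#ff0000"/>
  <polygon points="331.62,31.26 309.97,32.97 308.26,11.32 329.91,9.61" fill="none" stroke="#ff00ff"/>
  <polyline points="144.19,128.92 329.49,20.26" fill="none" stroke="#ff0000"/>
</svg>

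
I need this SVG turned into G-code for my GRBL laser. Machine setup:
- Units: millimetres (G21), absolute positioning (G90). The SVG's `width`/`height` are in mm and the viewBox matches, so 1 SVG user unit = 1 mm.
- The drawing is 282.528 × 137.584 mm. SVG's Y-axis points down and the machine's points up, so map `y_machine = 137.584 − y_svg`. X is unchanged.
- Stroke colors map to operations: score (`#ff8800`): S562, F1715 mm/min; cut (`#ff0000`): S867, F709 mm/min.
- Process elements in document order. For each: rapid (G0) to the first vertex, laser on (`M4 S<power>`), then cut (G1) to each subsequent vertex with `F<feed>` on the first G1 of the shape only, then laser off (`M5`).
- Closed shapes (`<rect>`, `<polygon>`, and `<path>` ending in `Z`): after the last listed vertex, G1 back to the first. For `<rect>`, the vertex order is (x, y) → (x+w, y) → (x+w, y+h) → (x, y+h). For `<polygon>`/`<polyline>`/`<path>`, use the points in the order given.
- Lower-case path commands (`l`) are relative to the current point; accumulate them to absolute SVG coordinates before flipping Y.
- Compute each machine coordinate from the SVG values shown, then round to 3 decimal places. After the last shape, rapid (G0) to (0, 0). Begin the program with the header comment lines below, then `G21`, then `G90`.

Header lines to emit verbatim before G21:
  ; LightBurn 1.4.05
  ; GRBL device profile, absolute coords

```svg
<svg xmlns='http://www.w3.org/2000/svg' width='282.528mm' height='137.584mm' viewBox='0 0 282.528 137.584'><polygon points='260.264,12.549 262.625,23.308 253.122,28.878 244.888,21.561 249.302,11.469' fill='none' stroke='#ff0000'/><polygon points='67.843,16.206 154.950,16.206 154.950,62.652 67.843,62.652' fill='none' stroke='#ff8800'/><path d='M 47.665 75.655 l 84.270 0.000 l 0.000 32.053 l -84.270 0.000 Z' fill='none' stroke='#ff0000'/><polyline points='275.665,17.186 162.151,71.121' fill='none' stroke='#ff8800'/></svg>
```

; LightBurn 1.4.05
; GRBL device profile, absolute coords
G21
G90
G0 X260.264 Y125.035
M4 S867
G1 X262.625 Y114.276 F709
G1 X253.122 Y108.706
G1 X244.888 Y116.023
G1 X249.302 Y126.115
G1 X260.264 Y125.035
M5
G0 X67.843 Y121.378
M4 S562
G1 X154.950 Y121.378 F1715
G1 X154.950 Y74.932
G1 X67.843 Y74.932
G1 X67.843 Y121.378
M5
G0 X47.665 Y61.929
M4 S867
G1 X131.935 Y61.929 F709
G1 X131.935 Y29.876
G1 X47.665 Y29.876
G1 X47.665 Y61.929
M5
G0 X275.665 Y120.398
M4 S562
G1 X162.151 Y66.463 F1715
M5
G0 X0.000 Y0.000

viewBox `0 0 282.528 137.584` with mm width/height → 1 unit = 1 mm. Flip: y_m = 137.584 − y_svg.

**Shape 1** — `<polygon>` regular polygon, stroke `#ff0000` → cut (S867, F709). Machine vertices: (260.264,125.035) → (262.625,114.276) → (253.122,108.706) → (244.888,116.023) → (249.302,126.115) → (260.264,125.035). Closed: final G1 returns to the first vertex.

**Shape 2** — `<polygon>` rectangle, stroke `#ff8800` → score (S562, F1715). Machine vertices: (67.843,121.378) → (154.950,121.378) → (154.950,74.932) → (67.843,74.932) → (67.843,121.378). Closed: final G1 returns to the first vertex.

**Shape 3** — `<path>` rectangle, stroke `#ff0000` → cut (S867, F709). Machine vertices: (47.665,61.929) → (131.935,61.929) → (131.935,29.876) → (47.665,29.876) → (47.665,61.929). Closed: final G1 returns to the first vertex.

**Shape 4** — `<polyline>` line segment, stroke `#ff8800` → score (S562, F1715). Machine vertices: (275.665,120.398) → (162.151,66.463). Open path.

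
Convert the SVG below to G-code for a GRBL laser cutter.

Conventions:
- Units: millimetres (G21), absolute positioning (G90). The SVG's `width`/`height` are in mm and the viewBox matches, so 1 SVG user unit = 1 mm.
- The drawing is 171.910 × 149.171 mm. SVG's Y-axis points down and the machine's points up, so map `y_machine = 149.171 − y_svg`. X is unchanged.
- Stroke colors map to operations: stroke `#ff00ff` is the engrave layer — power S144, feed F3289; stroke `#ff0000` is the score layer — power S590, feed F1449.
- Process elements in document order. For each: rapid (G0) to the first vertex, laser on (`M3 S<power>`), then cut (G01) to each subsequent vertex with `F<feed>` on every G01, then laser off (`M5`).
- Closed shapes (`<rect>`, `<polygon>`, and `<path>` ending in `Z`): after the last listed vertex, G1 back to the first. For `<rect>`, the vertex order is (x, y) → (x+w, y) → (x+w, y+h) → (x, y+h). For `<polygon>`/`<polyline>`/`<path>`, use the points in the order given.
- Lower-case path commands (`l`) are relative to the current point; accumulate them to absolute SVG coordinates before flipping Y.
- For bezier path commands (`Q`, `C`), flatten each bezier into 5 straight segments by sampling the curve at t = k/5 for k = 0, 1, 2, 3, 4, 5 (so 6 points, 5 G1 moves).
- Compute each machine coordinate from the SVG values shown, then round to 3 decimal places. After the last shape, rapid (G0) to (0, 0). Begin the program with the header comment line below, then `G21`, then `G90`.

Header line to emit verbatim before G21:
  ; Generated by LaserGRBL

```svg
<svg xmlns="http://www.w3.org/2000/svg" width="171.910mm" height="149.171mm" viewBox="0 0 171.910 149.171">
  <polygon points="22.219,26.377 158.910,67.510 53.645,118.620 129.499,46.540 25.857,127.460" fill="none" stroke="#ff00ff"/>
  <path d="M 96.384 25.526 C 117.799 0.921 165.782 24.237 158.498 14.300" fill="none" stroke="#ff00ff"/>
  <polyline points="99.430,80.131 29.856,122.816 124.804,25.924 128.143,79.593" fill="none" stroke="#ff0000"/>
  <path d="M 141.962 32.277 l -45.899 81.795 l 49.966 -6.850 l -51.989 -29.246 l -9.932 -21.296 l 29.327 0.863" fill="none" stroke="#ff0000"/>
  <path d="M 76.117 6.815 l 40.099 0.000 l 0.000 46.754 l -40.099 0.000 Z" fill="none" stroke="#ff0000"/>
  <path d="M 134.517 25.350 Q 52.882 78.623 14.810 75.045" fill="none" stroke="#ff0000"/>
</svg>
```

; Generated by LaserGRBL
G21
G90
G0 X22.219 Y122.794
M3 S144
G01 X158.910 Y81.661 F3289
G01 X53.645 Y30.551 F3289
G01 X129.499 Y102.631 F3289
G01 X25.857 Y21.711 F3289
G01 X22.219 Y122.794 F3289
M5
G0 X96.384 Y123.645
M3 S144
G01 X111.766 Y133.307 F3289
G01 X129.597 Y135.364 F3289
G01 X145.948 Y133.713 F3289
G01 X156.891 Y132.250 F3289
G01 X158.498 Y134.871 F3289
M5
G0 X99.430 Y69.040
M3 S590
G01 X29.856 Y26.355 F1449
G01 X124.804 Y123.247 F1449
G01 X128.143 Y69.578 F1449
M5
G0 X141.962 Y116.894
M3 S590
G01 X96.063 Y35.099 F1449
G01 X146.029 Y41.949 F1449
G01 X94.040 Y71.195 F1449
G01 X84.108 Y92.491 F1449
G01 X113.435 Y91.628 F1449
M5
G0 X76.117 Y142.356
M3 S590
G01 X116.216 Y142.356 F1449
G01 X116.216 Y95.602 F1449
G01 X76.117 Y95.602 F1449
G01 X76.117 Y142.356 F1449
M5
G0 X134.517 Y123.821
M3 S590
G01 X103.606 Y104.786 F1449
G01 X76.179 Y90.299 F1449
G01 X52.238 Y80.360 F1449
G01 X31.781 Y74.969 F1449
G01 X14.810 Y74.126 F1449
M5
G0 X0.000 Y0.000

Since the viewBox matches the mm dimensions, user units are millimetres directly. The only transform is the Y-flip y_m = 149.171 − y_svg.

Shape 1 is a closed polygon drawn with `<polygon>`. Its stroke #ff00ff means engrave at S144, F3289. After flipping Y the toolpath is (22.219,122.794) → (158.910,81.661) → (53.645,30.551) → (129.499,102.631) → (25.857,21.711) → (22.219,122.794), returning to the start.

Shape 2 is a cubic bezier drawn with `<path>`. Its stroke #ff00ff means engrave at S144, F3289. After flipping Y the toolpath is (96.384,123.645) → (111.766,133.307) → (129.597,135.364) → (145.948,133.713) → (156.891,132.250) → (158.498,134.871).

Shape 3 is a open polyline drawn with `<polyline>`. Its stroke #ff0000 means score at S590, F1449. After flipping Y the toolpath is (99.430,69.040) → (29.856,26.355) → (124.804,123.247) → (128.143,69.578).

Shape 4 is a open polyline drawn with `<path>`. Its stroke #ff0000 means score at S590, F1449. After flipping Y the toolpath is (141.962,116.894) → (96.063,35.099) → (146.029,41.949) → (94.040,71.195) → (84.108,92.491) → (113.435,91.628).

Shape 5 is a rectangle drawn with `<path>`. Its stroke #ff0000 means score at S590, F1449. After flipping Y the toolpath is (76.117,142.356) → (116.216,142.356) → (116.216,95.602) → (76.117,95.602) → (76.117,142.356), returning to the start.

Shape 6 is a quadratic bezier drawn with `<path>`. Its stroke #ff0000 means score at S590, F1449. After flipping Y the toolpath is (134.517,123.821) → (103.606,104.786) → (76.179,90.299) → (52.238,80.360) → (31.781,74.969) → (14.810,74.126).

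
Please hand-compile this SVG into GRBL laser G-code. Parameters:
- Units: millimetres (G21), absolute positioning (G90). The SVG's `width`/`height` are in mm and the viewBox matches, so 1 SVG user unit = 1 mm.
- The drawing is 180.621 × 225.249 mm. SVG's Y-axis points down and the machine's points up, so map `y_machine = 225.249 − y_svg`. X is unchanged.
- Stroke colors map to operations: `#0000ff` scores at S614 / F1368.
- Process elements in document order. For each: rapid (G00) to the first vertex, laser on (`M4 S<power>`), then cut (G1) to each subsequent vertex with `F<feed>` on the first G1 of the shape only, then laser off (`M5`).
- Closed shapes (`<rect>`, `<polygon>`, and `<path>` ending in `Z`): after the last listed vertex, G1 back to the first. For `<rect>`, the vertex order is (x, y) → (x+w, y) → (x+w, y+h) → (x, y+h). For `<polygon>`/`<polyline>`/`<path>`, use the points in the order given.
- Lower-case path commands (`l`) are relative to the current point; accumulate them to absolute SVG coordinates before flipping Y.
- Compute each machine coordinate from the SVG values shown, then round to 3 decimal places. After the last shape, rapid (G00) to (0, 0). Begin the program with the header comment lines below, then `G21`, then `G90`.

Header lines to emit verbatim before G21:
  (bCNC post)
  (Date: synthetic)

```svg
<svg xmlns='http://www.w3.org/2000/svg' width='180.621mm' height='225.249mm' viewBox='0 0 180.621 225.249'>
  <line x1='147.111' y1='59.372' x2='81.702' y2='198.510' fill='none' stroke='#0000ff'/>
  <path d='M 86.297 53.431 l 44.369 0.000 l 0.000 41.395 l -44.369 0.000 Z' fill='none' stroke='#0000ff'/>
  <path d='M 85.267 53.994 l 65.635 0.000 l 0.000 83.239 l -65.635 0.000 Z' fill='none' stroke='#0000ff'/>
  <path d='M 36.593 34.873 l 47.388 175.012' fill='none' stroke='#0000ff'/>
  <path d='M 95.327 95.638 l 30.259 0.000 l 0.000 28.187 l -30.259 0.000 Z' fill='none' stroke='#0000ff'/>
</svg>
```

1 u = 1 mm; y_m = 225.249 − y.

[1] `<line>` line segment, #0000ff→score S614 F1368: (147.111,165.877) → (81.702,26.739)

[2] `<path>` rectangle, #0000ff→score S614 F1368: (86.297,171.818) → (130.666,171.818) → (130.666,130.423) → (86.297,130.423) → (86.297,171.818) (closed)

[3] `<path>` rectangle, #0000ff→score S614 F1368: (85.267,171.255) → (150.902,171.255) → (150.902,88.016) → (85.267,88.016) → (85.267,171.255) (closed)

[4] `<path>` line segment, #0000ff→score S614 F1368: (36.593,190.376) → (83.981,15.364)

[5] `<path>` rectangle, #0000ff→score S614 F1368: (95.327,129.611) → (125.586,129.611) → (125.586,101.424) → (95.327,101.424) → (95.327,129.611) (closed)

(bCNC post)
(Date: synthetic)
G21
G90
G00 X147.111 Y165.877
M4 S614
G1 X81.702 Y26.739 F1368
M5
G00 X86.297 Y171.818
M4 S614
G1 X130.666 Y171.818 F1368
G1 X130.666 Y130.423
G1 X86.297 Y130.423
G1 X86.297 Y171.818
M5
G00 X85.267 Y171.255
M4 S614
G1 X150.902 Y171.255 F1368
G1 X150.902 Y88.016
G1 X85.267 Y88.016
G1 X85.267 Y171.255
M5
G00 X36.593 Y190.376
M4 S614
G1 X83.981 Y15.364 F1368
M5
G00 X95.327 Y129.611
M4 S614
G1 X125.586 Y129.611 F1368
G1 X125.586 Y101.424
G1 X95.327 Y101.424
G1 X95.327 Y129.611
M5
G00 X0.000 Y0.000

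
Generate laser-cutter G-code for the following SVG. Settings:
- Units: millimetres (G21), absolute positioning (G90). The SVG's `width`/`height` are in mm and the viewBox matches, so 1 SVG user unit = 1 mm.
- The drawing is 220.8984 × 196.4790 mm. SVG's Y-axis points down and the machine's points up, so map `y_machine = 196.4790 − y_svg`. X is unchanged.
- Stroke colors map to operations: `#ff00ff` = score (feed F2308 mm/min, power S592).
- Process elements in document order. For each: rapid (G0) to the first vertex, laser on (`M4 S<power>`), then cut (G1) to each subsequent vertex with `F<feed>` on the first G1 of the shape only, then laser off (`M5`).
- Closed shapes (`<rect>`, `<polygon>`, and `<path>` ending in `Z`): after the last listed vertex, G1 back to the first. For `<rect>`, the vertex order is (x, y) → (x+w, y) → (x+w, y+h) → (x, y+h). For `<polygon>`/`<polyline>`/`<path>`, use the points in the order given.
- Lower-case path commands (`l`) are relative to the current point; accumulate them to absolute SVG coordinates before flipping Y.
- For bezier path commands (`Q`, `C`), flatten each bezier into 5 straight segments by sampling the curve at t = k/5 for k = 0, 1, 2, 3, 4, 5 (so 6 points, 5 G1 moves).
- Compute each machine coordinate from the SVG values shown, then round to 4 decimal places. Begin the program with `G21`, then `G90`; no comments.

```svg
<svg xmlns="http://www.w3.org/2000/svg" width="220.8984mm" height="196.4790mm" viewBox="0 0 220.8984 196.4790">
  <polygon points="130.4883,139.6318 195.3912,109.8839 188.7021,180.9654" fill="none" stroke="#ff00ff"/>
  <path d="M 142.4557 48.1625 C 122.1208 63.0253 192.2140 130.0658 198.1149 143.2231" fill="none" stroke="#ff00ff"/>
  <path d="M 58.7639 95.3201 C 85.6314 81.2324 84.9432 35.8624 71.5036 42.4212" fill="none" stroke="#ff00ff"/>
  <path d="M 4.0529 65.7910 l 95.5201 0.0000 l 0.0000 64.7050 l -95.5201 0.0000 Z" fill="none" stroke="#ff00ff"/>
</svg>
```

1 u = 1 mm; y_m = 196.4790 − y.

[1] `<polygon>` regular polygon, #ff00ff→score S592 F2308: (130.4883,56.8472) → (195.3912,86.5951) → (188.7021,15.5136) → (130.4883,56.8472) (closed)

[2] `<path>` cubic bezier, #ff00ff→score S592 F2308: (142.4557,148.3165) → (139.8692,133.9860) → (151.5636,112.2237) → (170.1172,88.1207) → (188.1082,66.7678) → (198.1149,53.2559)

[3] `<path>` cubic bezier, #ff00ff→score S592 F2308: (58.7639,101.1589) → (71.6962,112.6997) → (78.7256,127.7541) → (80.5630,142.3280) → (77.9188,152.4273) → (71.5036,154.0578)

[4] `<path>` rectangle, #ff00ff→score S592 F2308: (4.0529,130.6880) → (99.5730,130.6880) → (99.5730,65.9830) → (4.0529,65.9830) → (4.0529,130.6880) (closed)

G21
G90
G0 X130.4883 Y56.8472
M4 S592
G1 X195.3912 Y86.5951 F2308
G1 X188.7021 Y15.5136
G1 X130.4883 Y56.8472
M5
G0 X142.4557 Y148.3165
M4 S592
G1 X139.8692 Y133.9860 F2308
G1 X151.5636 Y112.2237
G1 X170.1172 Y88.1207
G1 X188.1082 Y66.7678
G1 X198.1149 Y53.2559
M5
G0 X58.7639 Y101.1589
M4 S592
G1 X71.6962 Y112.6997 F2308
G1 X78.7256 Y127.7541
G1 X80.5630 Y142.3280
G1 X77.9188 Y152.4273
G1 X71.5036 Y154.0578
M5
G0 X4.0529 Y130.6880
M4 S592
G1 X99.5730 Y130.6880 F2308
G1 X99.5730 Y65.9830
G1 X4.0529 Y65.9830
G1 X4.0529 Y130.6880
M5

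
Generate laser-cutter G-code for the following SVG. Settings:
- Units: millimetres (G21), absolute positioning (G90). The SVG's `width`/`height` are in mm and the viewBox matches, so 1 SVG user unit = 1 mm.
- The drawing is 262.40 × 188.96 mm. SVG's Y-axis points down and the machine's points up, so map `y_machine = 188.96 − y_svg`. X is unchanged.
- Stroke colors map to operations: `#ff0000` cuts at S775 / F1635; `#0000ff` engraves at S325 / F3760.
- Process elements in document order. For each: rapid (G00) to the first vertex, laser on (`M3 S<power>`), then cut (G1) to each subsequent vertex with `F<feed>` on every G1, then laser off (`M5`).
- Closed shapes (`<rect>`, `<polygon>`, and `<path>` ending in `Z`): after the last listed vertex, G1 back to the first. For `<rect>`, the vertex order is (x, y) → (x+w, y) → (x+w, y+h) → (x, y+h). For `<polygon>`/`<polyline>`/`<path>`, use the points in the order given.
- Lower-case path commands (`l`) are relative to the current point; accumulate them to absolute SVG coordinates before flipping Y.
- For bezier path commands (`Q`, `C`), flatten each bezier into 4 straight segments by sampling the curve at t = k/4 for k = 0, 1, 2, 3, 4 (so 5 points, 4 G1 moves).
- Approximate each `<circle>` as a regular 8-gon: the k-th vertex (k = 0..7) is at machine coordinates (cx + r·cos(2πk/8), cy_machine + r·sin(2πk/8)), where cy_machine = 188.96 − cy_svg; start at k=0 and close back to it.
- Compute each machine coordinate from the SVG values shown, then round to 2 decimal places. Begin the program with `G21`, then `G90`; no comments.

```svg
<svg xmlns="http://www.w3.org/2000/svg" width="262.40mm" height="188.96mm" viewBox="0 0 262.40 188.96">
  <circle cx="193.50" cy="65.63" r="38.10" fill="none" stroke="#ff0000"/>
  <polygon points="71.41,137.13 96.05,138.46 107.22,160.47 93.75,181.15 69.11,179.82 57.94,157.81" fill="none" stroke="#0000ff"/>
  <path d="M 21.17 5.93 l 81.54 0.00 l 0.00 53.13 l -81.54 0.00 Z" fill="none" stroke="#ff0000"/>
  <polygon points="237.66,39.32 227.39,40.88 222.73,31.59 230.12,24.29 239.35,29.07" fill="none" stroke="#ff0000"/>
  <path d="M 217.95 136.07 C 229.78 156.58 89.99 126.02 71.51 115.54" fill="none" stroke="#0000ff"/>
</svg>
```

1 u = 1 mm; y_m = 188.96 − y.

[1] `<circle>` circle, #ff0000→cut S775 F1635: (231.60,123.33) → (220.44,150.27) → (193.50,161.43) → (166.56,150.27) → (155.40,123.33) → (166.56,96.39) → (193.50,85.23) → (220.44,96.39) → (231.60,123.33) (closed)

[2] `<polygon>` regular polygon, #0000ff→engrave S325 F3760: (71.41,51.83) → (96.05,50.50) → (107.22,28.49) → (93.75,7.81) → (69.11,9.14) → (57.94,31.15) → (71.41,51.83) (closed)

[3] `<path>` rectangle, #ff0000→cut S775 F1635: (21.17,183.03) → (102.71,183.03) → (102.71,129.90) → (21.17,129.90) → (21.17,183.03) (closed)

[4] `<polygon>` regular polygon, #ff0000→cut S775 F1635: (237.66,149.64) → (227.39,148.08) → (222.73,157.37) → (230.12,164.67) → (239.35,159.89) → (237.66,149.64) (closed)

[5] `<path>` cubic bezier, #0000ff→engrave S325 F3760: (217.95,52.89) → (202.66,45.97) → (156.10,51.53) → (103.85,62.91) → (71.51,73.42)

G21
G90
G00 X231.60 Y123.33
M3 S775
G1 X220.44 Y150.27 F1635
G1 X193.50 Y161.43 F1635
G1 X166.56 Y150.27 F1635
G1 X155.40 Y123.33 F1635
G1 X166.56 Y96.39 F1635
G1 X193.50 Y85.23 F1635
G1 X220.44 Y96.39 F1635
G1 X231.60 Y123.33 F1635
M5
G00 X71.41 Y51.83
M3 S325
G1 X96.05 Y50.50 F3760
G1 X107.22 Y28.49 F3760
G1 X93.75 Y7.81 F3760
G1 X69.11 Y9.14 F3760
G1 X57.94 Y31.15 F3760
G1 X71.41 Y51.83 F3760
M5
G00 X21.17 Y183.03
M3 S775
G1 X102.71 Y183.03 F1635
G1 X102.71 Y129.90 F1635
G1 X21.17 Y129.90 F1635
G1 X21.17 Y183.03 F1635
M5
G00 X237.66 Y149.64
M3 S775
G1 X227.39 Y148.08 F1635
G1 X222.73 Y157.37 F1635
G1 X230.12 Y164.67 F1635
G1 X239.35 Y159.89 F1635
G1 X237.66 Y149.64 F1635
M5
G00 X217.95 Y52.89
M3 S325
G1 X202.66 Y45.97 F3760
G1 X156.10 Y51.53 F3760
G1 X103.85 Y62.91 F3760
G1 X71.51 Y73.42 F3760
M5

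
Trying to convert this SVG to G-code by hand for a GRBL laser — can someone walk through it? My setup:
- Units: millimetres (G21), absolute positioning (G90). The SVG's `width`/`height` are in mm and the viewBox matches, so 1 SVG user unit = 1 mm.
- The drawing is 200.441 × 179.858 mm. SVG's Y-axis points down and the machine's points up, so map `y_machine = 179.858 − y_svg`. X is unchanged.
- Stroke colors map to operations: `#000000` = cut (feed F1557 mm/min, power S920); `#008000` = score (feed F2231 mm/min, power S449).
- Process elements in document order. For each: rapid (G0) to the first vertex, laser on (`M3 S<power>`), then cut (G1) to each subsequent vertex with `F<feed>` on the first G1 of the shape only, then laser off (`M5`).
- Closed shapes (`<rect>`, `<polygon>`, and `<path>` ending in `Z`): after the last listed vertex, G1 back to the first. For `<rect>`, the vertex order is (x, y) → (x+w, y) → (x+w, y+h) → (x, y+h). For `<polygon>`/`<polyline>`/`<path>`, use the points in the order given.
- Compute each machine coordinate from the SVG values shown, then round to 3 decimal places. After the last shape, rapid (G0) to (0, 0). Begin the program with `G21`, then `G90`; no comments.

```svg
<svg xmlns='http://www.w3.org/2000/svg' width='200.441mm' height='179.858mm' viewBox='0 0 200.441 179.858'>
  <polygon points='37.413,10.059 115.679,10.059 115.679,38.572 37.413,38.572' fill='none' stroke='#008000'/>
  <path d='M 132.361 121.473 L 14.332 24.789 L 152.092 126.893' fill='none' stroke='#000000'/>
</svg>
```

viewBox `0 0 200.441 179.858` with mm width/height → 1 unit = 1 mm. Flip: y_m = 179.858 − y_svg.

**Shape 1** — `<polygon>` rectangle, stroke `#008000` → score (S449, F2231). Machine vertices: (37.413,169.799) → (115.679,169.799) → (115.679,141.286) → (37.413,141.286) → (37.413,169.799). Closed: final G1 returns to the first vertex.

**Shape 2** — `<path>` open polyline, stroke `#000000` → cut (S920, F1557). Machine vertices: (132.361,58.385) → (14.332,155.069) → (152.092,52.965). Open path.

G21
G90
G0 X37.413 Y169.799
M3 S449
G1 X115.679 Y169.799 F2231
G1 X115.679 Y141.286
G1 X37.413 Y141.286
G1 X37.413 Y169.799
M5
G0 X132.361 Y58.385
M3 S920
G1 X14.332 Y155.069 F1557
G1 X152.092 Y52.965
M5
G0 X0.000 Y0.000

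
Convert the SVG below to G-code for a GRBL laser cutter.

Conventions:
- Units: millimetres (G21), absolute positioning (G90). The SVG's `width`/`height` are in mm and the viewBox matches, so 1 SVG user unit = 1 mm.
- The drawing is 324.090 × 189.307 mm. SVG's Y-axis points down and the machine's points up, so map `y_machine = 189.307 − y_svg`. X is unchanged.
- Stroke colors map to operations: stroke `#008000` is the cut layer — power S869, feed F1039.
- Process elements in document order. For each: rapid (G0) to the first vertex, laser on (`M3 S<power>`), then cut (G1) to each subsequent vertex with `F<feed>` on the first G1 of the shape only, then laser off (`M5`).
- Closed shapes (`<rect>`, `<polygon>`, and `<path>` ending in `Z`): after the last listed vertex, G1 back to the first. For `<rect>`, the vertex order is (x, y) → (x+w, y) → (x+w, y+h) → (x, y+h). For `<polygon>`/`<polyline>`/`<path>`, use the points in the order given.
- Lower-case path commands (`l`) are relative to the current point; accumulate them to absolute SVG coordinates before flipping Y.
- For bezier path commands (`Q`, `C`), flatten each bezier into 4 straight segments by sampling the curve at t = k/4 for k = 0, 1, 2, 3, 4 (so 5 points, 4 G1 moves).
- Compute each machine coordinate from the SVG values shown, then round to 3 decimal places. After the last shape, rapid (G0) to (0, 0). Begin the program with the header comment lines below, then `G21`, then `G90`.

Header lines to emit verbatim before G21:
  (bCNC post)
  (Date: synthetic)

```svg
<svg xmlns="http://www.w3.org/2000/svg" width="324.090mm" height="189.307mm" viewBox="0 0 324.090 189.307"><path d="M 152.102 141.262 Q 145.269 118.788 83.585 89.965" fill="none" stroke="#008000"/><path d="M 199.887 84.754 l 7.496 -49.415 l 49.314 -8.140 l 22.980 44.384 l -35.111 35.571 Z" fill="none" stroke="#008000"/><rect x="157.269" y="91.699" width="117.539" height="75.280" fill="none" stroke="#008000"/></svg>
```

Since the viewBox matches the mm dimensions, user units are millimetres directly. The only transform is the Y-flip y_m = 189.307 − y_svg.

Shape 1 is a quadratic bezier drawn with `<path>`. Its stroke #008000 means cut at S869, F1039. After flipping Y the toolpath is (152.102,48.045) → (145.257,59.679) → (131.556,72.106) → (110.999,85.327) → (83.585,99.342).

Shape 2 is a regular polygon drawn with `<path>`. Its stroke #008000 means cut at S869, F1039. After flipping Y the toolpath is (199.887,104.553) → (207.383,153.968) → (256.697,162.108) → (279.677,117.724) → (244.566,82.153) → (199.887,104.553), returning to the start.

Shape 3 is a rectangle drawn with `<rect>`. Its stroke #008000 means cut at S869, F1039. After flipping Y the toolpath is (157.269,97.608) → (274.808,97.608) → (274.808,22.328) → (157.269,22.328) → (157.269,97.608), returning to the start.

(bCNC post)
(Date: synthetic)
G21
G90
G0 X152.102 Y48.045
M3 S869
G1 X145.257 Y59.679 F1039
G1 X131.556 Y72.106
G1 X110.999 Y85.327
G1 X83.585 Y99.342
M5
G0 X199.887 Y104.553
M3 S869
G1 X207.383 Y153.968 F1039
G1 X256.697 Y162.108
G1 X279.677 Y117.724
G1 X244.566 Y82.153
G1 X199.887 Y104.553
M5
G0 X157.269 Y97.608
M3 S869
G1 X274.808 Y97.608 F1039
G1 X274.808 Y22.328
G1 X157.269 Y22.328
G1 X157.269 Y97.608
M5
G0 X0.000 Y0.000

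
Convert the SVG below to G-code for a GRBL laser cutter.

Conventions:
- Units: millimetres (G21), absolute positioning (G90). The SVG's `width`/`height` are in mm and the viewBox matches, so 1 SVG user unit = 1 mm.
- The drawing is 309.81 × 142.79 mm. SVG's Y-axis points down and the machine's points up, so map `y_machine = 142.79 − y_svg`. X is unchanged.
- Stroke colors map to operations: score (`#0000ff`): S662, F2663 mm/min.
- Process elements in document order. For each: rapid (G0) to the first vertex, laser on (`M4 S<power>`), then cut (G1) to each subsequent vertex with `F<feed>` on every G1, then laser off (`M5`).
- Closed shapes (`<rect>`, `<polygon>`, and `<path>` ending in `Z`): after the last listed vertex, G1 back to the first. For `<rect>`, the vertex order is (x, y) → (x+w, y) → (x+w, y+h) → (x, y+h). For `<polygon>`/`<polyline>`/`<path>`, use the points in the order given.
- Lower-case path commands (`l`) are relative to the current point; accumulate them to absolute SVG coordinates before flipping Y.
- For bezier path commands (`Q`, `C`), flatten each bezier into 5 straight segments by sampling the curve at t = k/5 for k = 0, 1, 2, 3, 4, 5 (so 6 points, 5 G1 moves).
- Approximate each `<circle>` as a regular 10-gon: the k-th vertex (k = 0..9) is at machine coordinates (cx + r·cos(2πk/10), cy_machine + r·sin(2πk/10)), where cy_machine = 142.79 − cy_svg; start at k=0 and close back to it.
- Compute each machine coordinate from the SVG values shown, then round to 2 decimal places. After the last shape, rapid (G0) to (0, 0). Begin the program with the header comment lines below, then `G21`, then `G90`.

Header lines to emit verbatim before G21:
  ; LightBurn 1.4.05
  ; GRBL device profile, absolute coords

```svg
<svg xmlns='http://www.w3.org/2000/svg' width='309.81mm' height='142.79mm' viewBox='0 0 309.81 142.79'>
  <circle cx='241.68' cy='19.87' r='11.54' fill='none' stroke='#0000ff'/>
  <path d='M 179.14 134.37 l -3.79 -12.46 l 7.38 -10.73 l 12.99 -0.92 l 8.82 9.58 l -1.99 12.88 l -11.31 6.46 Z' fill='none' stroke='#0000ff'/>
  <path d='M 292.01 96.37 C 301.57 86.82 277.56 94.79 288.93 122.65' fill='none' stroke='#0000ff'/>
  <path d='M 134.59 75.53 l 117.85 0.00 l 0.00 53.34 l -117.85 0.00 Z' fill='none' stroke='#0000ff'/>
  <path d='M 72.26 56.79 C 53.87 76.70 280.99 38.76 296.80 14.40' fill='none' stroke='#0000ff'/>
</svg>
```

; LightBurn 1.4.05
; GRBL device profile, absolute coords
G21
G90
G0 X253.22 Y122.92
M4 S662
G1 X251.02 Y129.70 F2663
G1 X245.25 Y133.90 F2663
G1 X238.11 Y133.90 F2663
G1 X232.34 Y129.70 F2663
G1 X230.14 Y122.92 F2663
G1 X232.34 Y116.14 F2663
G1 X238.11 Y111.94 F2663
G1 X245.25 Y111.94 F2663
G1 X251.02 Y116.14 F2663
G1 X253.22 Y122.92 F2663
M5
G0 X179.14 Y8.42
M4 S662
G1 X175.35 Y20.88 F2663
G1 X182.73 Y31.61 F2663
G1 X195.72 Y32.53 F2663
G1 X204.54 Y22.95 F2663
G1 X202.55 Y10.07 F2663
G1 X191.24 Y3.61 F2663
G1 X179.14 Y8.42 F2663
M5
G0 X292.01 Y46.42
M4 S662
G1 X294.27 Y50.03 F2663
G1 X291.78 Y49.32 F2663
G1 X287.86 Y44.18 F2663
G1 X285.80 Y34.49 F2663
G1 X288.93 Y20.14 F2663
M5
G0 X134.59 Y67.26
M4 S662
G1 X252.44 Y67.26 F2663
G1 X252.44 Y13.92 F2663
G1 X134.59 Y13.92 F2663
G1 X134.59 Y67.26 F2663
M5
G0 X72.26 Y86.00
M4 S662
G1 X87.03 Y80.42 F2663
G1 X138.80 Y85.30 F2663
G1 X205.64 Y97.21 F2663
G1 X265.61 Y112.72 F2663
G1 X296.80 Y128.39 F2663
M5
G0 X0.00 Y0.00

viewBox `0 0 309.81 142.79` with mm width/height → 1 unit = 1 mm. Flip: y_m = 142.79 − y_svg.

**Shape 1** — `<circle>` circle, stroke `#0000ff` → score (S662, F2663). Machine vertices: (253.22,122.92) → (251.02,129.70) → (245.25,133.90) → (238.11,133.90) → (232.34,129.70) → (230.14,122.92) → (232.34,116.14) → (238.11,111.94) → (245.25,111.94) → (251.02,116.14) → (253.22,122.92). Closed: final G1 returns to the first vertex.

**Shape 2** — `<path>` regular polygon, stroke `#0000ff` → score (S662, F2663). Machine vertices: (179.14,8.42) → (175.35,20.88) → (182.73,31.61) → (195.72,32.53) → (204.54,22.95) → (202.55,10.07) → (191.24,3.61) → (179.14,8.42). Closed: final G1 returns to the first vertex.

**Shape 3** — `<path>` cubic bezier, stroke `#0000ff` → score (S662, F2663). Control points (SVG): P0=(292.01,96.37), P1=(301.57,86.82), P2=(277.56,94.79), P3=(288.93,122.65); sampled at t=k/5. Machine vertices: (292.01,46.42) → (294.27,50.03) → (291.78,49.32) → (287.86,44.18) → (285.80,34.49) → (288.93,20.14). Open path.

**Shape 4** — `<path>` rectangle, stroke `#0000ff` → score (S662, F2663). Machine vertices: (134.59,67.26) → (252.44,67.26) → (252.44,13.92) → (134.59,13.92) → (134.59,67.26). Closed: final G1 returns to the first vertex.

**Shape 5** — `<path>` cubic bezier, stroke `#0000ff` → score (S662, F2663). Control points (SVG): P0=(72.26,56.79), P1=(53.87,76.70), P2=(280.99,38.76), P3=(296.80,14.40); sampled at t=k/5. Machine vertices: (72.26,86.00) → (87.03,80.42) → (138.80,85.30) → (205.64,97.21) → (265.61,112.72) → (296.80,128.39). Open path.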